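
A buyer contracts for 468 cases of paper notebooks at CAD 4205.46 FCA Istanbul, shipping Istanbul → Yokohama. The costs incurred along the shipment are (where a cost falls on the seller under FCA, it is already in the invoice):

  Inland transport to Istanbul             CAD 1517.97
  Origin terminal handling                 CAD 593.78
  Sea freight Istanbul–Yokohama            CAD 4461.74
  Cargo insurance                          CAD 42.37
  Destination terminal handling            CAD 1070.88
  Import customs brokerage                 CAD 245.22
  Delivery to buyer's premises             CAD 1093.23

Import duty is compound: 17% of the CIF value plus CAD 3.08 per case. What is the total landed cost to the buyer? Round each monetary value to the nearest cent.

FCA: the seller delivers export-cleared goods to the carrier; the buyer bears costs from that point.
Already in the invoice (seller's account under FCA): inland to port — exclude.
CIF value = FCA price + origin terminal + freight + insurance = 4205.46 + 593.78 + 4461.74 + 42.37 = 9303.35
Ad valorem component: 9303.35 × 17% = 1581.57
Specific component: 468 × 3.08 = 1441.44
Import duty = 1581.57 + 1441.44 = 3023.01
Buyer bears: origin terminal 593.78 + freight 4461.74 + insurance 42.37 + destination terminal 1070.88 + brokerage 245.22 + delivery 1093.23 + duty 3023.01 = 10530.23
Landed cost = invoice 4205.46 + 10530.23 = 14735.69

Total landed cost: CAD 14735.69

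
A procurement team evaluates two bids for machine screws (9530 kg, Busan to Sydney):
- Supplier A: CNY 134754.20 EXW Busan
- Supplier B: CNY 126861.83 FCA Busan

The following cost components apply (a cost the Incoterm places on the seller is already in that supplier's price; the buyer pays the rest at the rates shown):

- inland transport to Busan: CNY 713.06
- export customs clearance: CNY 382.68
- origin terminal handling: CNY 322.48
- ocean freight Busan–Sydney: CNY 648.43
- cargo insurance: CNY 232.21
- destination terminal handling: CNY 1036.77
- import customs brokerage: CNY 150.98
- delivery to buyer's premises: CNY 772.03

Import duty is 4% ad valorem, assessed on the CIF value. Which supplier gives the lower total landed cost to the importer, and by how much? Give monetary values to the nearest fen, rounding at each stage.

Supplier B is cheaper by CNY 9347.63

Supplier A (EXW):
CIF value = EXW price + inland to port + export clearance + origin terminal + freight + insurance = 134754.20 + 713.06 + 382.68 + 322.48 + 648.43 + 232.21 = 137053.06
Import duty = 137053.06 × 4% = 5482.12
Buyer bears (A): 713.06 + 382.68 + 322.48 + 648.43 + 232.21 + 1036.77 + 150.98 + 772.03 = 4258.64
Landed cost (A) = invoice 134754.20 + 4258.64 + duty 5482.12 = 144494.96
Supplier B (FCA):
CIF value = FCA price + origin terminal + freight + insurance = 126861.83 + 322.48 + 648.43 + 232.21 = 128064.95
Import duty = 128064.95 × 4% = 5122.60
Buyer bears (B): 322.48 + 648.43 + 232.21 + 1036.77 + 150.98 + 772.03 = 3162.90
Landed cost (B) = invoice 126861.83 + 3162.90 + duty 5122.60 = 135147.33
Difference = |144494.96 − 135147.33| = 9347.63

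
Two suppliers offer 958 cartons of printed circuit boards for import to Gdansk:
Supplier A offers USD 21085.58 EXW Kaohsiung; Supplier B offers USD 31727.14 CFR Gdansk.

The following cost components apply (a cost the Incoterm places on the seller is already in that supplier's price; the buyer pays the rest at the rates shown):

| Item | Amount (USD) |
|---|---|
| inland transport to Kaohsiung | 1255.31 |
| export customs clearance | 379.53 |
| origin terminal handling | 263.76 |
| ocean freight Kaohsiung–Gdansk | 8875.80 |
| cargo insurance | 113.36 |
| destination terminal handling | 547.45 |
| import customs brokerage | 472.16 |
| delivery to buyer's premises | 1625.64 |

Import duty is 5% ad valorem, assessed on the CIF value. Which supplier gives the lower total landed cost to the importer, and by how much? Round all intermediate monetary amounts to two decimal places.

Supplier A (EXW):
CIF value = EXW price + inland to port + export clearance + origin terminal + freight + insurance = 21085.58 + 1255.31 + 379.53 + 263.76 + 8875.80 + 113.36 = 31973.34
Import duty = 31973.34 × 5% = 1598.67
Buyer bears (A): 1255.31 + 379.53 + 263.76 + 8875.80 + 113.36 + 547.45 + 472.16 + 1625.64 = 13533.01
Landed cost (A) = invoice 21085.58 + 13533.01 + duty 1598.67 = 36217.26
Supplier B (CFR):
CIF value = CFR price + insurance = 31727.14 + 113.36 = 31840.50
Import duty = 31840.50 × 5% = 1592.03
Buyer bears (B): 113.36 + 547.45 + 472.16 + 1625.64 = 2758.61
Landed cost (B) = invoice 31727.14 + 2758.61 + duty 1592.03 = 36077.78
Difference = |36217.26 − 36077.78| = 139.48

Supplier B is cheaper by USD 139.48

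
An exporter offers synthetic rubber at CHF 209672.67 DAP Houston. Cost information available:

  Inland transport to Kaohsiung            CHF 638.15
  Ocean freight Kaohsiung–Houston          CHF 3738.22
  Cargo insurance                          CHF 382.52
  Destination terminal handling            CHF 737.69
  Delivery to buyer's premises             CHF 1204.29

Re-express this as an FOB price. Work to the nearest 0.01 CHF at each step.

Not relevant to the conversion: inland to port — on the seller under both DAP and FOB; already in the DAP price and stays in the FOB price.
From DAP to FOB, the seller no longer bears: freight, insurance, destination terminal, delivery.
FOB price = 209672.67 − 3738.22 − 382.52 − 737.69 − 1204.29 = 203609.95

FOB price: CHF 203609.95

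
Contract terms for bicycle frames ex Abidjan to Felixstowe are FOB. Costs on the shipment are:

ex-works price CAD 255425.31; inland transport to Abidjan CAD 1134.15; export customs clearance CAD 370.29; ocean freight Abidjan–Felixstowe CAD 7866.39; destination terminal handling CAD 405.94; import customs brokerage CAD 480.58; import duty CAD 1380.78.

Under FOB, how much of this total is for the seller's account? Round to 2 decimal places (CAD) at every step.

FOB: the seller bears costs until goods are on board at the origin port; the buyer bears freight, insurance and all costs thereafter.
Seller's account: goods 255425.31 + inland to port 1134.15 + export clearance 370.29 = 256929.75
Buyer's account: freight 7866.39 + destination terminal 405.94 + brokerage 480.58 + duty 1380.78 = 10133.69

Seller's account: CAD 256929.75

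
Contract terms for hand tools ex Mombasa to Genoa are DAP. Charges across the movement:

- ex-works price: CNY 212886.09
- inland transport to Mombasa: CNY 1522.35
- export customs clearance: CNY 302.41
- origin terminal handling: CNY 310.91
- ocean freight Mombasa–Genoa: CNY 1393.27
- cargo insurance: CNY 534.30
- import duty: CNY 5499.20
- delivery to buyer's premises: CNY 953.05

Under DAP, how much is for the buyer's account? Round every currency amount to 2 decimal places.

Buyer's account: CNY 5499.20

DAP: the seller bears all costs to the named destination except import duty and clearance.
Seller's account: goods 212886.09 + inland to port 1522.35 + export clearance 302.41 + origin terminal 310.91 + freight 1393.27 + insurance 534.30 + delivery 953.05 = 217902.38
Buyer's account: duty 5499.20 = 5499.20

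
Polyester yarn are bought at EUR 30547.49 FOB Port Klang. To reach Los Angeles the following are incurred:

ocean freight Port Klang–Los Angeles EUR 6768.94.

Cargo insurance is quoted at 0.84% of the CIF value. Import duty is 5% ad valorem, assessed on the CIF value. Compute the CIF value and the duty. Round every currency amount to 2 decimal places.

CIF value: EUR 37632.54; import duty: EUR 1881.63

Let C be the CIF value. C = FOB price + freight + 0.84% × C
C − 0.84% × C = 30547.49 + 6768.94
0.9916 × C = 37316.43
C = 37316.43 / 0.9916 = 37632.54
Insurance premium = 0.84% × 37632.54 = 316.11
Import duty = 37632.54 × 5% = 1881.63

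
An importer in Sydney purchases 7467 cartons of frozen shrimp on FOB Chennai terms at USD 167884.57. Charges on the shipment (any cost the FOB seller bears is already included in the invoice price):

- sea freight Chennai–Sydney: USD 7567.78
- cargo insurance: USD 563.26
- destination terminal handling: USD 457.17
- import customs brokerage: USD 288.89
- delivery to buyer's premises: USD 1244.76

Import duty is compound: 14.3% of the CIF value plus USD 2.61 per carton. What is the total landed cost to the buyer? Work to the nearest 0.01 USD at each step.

FOB: the seller bears costs until goods are on board at the origin port; the buyer bears freight, insurance and all costs thereafter.
CIF value = FOB price + freight + insurance = 167884.57 + 7567.78 + 563.26 = 176015.61
Ad valorem component: 176015.61 × 14.3% = 25170.23
Specific component: 7467 × 2.61 = 19488.87
Import duty = 25170.23 + 19488.87 = 44659.10
Buyer bears: freight 7567.78 + insurance 563.26 + destination terminal 457.17 + brokerage 288.89 + delivery 1244.76 + duty 44659.10 = 54780.96
Landed cost = invoice 167884.57 + 54780.96 = 222665.53

Total landed cost: USD 222665.53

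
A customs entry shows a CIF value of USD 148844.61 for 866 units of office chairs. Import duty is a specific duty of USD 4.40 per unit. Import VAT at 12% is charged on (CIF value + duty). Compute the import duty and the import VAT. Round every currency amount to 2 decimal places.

Import duty = 866 × 4.40 = 3810.40
VAT base = CIF + duty = 148844.61 + 3810.40 = 152655.01
Import VAT = 152655.01 × 12% = 18318.60

Import duty: USD 3810.40; import VAT: USD 18318.60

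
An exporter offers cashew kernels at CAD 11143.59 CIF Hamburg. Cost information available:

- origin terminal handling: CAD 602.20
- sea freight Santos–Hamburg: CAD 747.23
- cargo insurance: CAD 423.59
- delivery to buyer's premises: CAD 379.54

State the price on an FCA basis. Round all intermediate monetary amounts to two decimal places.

Not relevant to the conversion: delivery — on the buyer under both terms; not part of either seller's price.
From CIF to FCA, the seller no longer bears: origin terminal, freight, insurance.
FCA price = 11143.59 − 602.20 − 747.23 − 423.59 = 9370.57

FCA price: CAD 9370.57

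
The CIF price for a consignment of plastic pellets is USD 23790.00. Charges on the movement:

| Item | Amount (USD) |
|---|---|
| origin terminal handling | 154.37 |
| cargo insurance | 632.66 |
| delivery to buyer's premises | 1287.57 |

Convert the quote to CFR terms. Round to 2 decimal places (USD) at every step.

Not relevant to the conversion: origin terminal — on the seller under both CIF and CFR; already in the CIF price and stays in the CFR price. delivery — on the buyer under both terms; not part of either seller's price.
From CIF to CFR, the seller no longer bears: insurance.
CFR price = 23790.00 − 632.66 = 23157.34

CFR price: USD 23157.34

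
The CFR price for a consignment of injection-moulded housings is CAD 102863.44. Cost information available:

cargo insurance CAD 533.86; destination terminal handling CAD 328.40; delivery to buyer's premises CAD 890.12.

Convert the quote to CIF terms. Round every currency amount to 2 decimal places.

Not relevant to the conversion: destination terminal, delivery — on the buyer under both terms; not part of either seller's price.
From CFR to CIF, the seller additionally bears: insurance.
CIF price = 102863.44 + 533.86 = 103397.30

CIF price: CAD 103397.30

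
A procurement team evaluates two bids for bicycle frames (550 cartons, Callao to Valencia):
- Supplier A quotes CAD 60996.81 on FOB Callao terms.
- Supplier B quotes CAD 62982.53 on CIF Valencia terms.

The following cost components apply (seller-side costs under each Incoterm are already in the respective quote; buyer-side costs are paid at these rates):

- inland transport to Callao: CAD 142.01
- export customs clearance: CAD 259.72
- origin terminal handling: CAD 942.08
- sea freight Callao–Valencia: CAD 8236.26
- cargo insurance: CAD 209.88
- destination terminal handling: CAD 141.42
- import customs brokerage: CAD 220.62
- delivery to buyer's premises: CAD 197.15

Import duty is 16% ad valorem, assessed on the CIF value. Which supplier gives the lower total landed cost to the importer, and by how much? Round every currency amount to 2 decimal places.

Supplier B is cheaper by CAD 7494.09

Supplier A (FOB):
CIF value = FOB price + freight + insurance = 60996.81 + 8236.26 + 209.88 = 69442.95
Import duty = 69442.95 × 16% = 11110.87
Buyer bears (A): 8236.26 + 209.88 + 141.42 + 220.62 + 197.15 = 9005.33
Landed cost (A) = invoice 60996.81 + 9005.33 + duty 11110.87 = 81113.01
Supplier B (CIF):
The CIF price already equals the CIF value: 62982.53
Import duty = 62982.53 × 16% = 10077.20
Buyer bears (B): 141.42 + 220.62 + 197.15 = 559.19
Landed cost (B) = invoice 62982.53 + 559.19 + duty 10077.20 = 73618.92
Difference = |81113.01 − 73618.92| = 7494.09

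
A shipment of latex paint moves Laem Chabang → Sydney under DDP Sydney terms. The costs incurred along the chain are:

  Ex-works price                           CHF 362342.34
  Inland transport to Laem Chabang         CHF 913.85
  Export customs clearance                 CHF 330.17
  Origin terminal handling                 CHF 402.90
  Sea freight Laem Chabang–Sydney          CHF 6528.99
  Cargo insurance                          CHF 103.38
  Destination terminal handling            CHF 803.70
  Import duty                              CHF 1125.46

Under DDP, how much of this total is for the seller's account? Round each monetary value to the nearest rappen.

Seller's account: CHF 372550.79

DDP: the seller bears all costs including import duty.
Seller's account: goods 362342.34 + inland to port 913.85 + export clearance 330.17 + origin terminal 402.90 + freight 6528.99 + insurance 103.38 + destination terminal 803.70 + duty 1125.46 = 372550.79
Buyer's account: 0.00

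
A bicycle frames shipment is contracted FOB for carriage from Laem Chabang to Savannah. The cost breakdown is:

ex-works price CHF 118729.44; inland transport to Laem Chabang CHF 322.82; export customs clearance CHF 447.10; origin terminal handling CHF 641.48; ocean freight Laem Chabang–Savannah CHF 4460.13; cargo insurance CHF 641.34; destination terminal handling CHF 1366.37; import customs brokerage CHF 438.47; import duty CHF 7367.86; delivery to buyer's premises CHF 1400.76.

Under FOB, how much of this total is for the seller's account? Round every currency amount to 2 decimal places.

Seller's account: CHF 120140.84

FOB: the seller bears costs until goods are on board at the origin port; the buyer bears freight, insurance and all costs thereafter.
Seller's account: goods 118729.44 + inland to port 322.82 + export clearance 447.10 + origin terminal 641.48 = 120140.84
Buyer's account: freight 4460.13 + insurance 641.34 + destination terminal 1366.37 + brokerage 438.47 + duty 7367.86 + delivery 1400.76 = 15674.93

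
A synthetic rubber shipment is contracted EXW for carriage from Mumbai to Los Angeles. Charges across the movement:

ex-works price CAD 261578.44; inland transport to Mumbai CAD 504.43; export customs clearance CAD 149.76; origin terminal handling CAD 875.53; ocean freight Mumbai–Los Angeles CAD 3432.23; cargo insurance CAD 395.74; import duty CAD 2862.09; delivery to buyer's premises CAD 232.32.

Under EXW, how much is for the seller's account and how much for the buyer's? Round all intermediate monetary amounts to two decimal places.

Seller: CAD 261578.44; buyer: CAD 8452.10

EXW: the seller makes goods available at their premises; the buyer bears all onward costs.
Seller's account: goods 261578.44 = 261578.44
Buyer's account: inland to port 504.43 + export clearance 149.76 + origin terminal 875.53 + freight 3432.23 + insurance 395.74 + duty 2862.09 + delivery 232.32 = 8452.10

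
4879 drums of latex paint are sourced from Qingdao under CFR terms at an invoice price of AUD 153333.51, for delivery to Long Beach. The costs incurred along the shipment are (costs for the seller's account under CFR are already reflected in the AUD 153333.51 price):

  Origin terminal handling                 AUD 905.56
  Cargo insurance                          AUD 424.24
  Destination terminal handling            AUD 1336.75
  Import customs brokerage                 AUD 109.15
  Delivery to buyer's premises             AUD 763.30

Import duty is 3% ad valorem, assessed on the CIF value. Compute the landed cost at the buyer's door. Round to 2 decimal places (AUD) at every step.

Total landed cost: AUD 160579.68

CFR: the seller pays costs through ocean freight to the destination port, but not insurance.
Already in the invoice (seller's account under CFR): origin terminal — exclude.
CIF value = CFR price + insurance = 153333.51 + 424.24 = 153757.75
Import duty = 153757.75 × 3% = 4612.73
Buyer bears: insurance 424.24 + destination terminal 1336.75 + brokerage 109.15 + delivery 763.30 + duty 4612.73 = 7246.17
Landed cost = invoice 153333.51 + 7246.17 = 160579.68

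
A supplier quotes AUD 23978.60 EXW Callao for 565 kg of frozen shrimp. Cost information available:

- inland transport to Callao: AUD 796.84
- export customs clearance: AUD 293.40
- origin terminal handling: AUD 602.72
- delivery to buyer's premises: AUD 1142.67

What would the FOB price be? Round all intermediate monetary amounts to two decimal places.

FOB price: AUD 25671.56

Not relevant to the conversion: delivery — on the buyer under both terms; not part of either seller's price.
From EXW to FOB, the seller additionally bears: inland to port, export clearance, origin terminal.
FOB price = 23978.60 + 796.84 + 293.40 + 602.72 = 25671.56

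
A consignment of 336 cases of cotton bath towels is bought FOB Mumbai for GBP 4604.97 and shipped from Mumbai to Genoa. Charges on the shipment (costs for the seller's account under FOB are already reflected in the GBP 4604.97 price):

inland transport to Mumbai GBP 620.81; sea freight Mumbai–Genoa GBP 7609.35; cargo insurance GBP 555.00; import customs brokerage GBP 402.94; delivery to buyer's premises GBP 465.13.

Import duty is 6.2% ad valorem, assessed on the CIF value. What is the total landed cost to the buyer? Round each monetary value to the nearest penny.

Total landed cost: GBP 14429.09

FOB: the seller bears costs until goods are on board at the origin port; the buyer bears freight, insurance and all costs thereafter.
Already in the invoice (seller's account under FOB): inland to port — exclude.
CIF value = FOB price + freight + insurance = 4604.97 + 7609.35 + 555.00 = 12769.32
Import duty = 12769.32 × 6.2% = 791.70
Buyer bears: freight 7609.35 + insurance 555.00 + brokerage 402.94 + delivery 465.13 + duty 791.70 = 9824.12
Landed cost = invoice 4604.97 + 9824.12 = 14429.09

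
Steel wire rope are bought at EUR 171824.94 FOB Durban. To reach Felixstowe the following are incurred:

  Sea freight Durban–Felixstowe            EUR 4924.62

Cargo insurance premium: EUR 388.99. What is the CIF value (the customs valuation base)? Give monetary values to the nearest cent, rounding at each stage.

CIF value: EUR 177138.55

CIF = FOB price + freight + insurance
CIF = 171824.94 + 4924.62 + 388.99 = 177138.55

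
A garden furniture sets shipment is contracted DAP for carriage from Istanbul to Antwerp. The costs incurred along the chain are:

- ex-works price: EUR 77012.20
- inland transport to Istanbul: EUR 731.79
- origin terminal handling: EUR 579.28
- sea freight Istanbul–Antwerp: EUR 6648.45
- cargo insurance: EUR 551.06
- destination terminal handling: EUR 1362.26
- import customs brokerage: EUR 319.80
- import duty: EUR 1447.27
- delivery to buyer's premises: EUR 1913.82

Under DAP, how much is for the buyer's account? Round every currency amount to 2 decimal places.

Buyer's account: EUR 1767.07

DAP: the seller bears all costs to the named destination except import duty and clearance.
Seller's account: goods 77012.20 + inland to port 731.79 + origin terminal 579.28 + freight 6648.45 + insurance 551.06 + destination terminal 1362.26 + delivery 1913.82 = 88798.86
Buyer's account: brokerage 319.80 + duty 1447.27 = 1767.07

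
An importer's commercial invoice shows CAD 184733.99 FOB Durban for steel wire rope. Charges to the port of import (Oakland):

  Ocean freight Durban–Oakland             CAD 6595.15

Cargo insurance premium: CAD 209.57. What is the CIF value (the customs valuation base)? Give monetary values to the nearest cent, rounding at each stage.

CIF value: CAD 191538.71

CIF = FOB price + freight + insurance
CIF = 184733.99 + 6595.15 + 209.57 = 191538.71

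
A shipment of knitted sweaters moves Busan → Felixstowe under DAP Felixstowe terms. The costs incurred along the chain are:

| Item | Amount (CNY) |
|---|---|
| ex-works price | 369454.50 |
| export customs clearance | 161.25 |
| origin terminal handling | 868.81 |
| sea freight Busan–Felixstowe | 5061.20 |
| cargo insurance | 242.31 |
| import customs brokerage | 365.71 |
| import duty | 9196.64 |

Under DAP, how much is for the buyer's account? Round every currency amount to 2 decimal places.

Buyer's account: CNY 9562.35

DAP: the seller bears all costs to the named destination except import duty and clearance.
Seller's account: goods 369454.50 + export clearance 161.25 + origin terminal 868.81 + freight 5061.20 + insurance 242.31 = 375788.07
Buyer's account: brokerage 365.71 + duty 9196.64 = 9562.35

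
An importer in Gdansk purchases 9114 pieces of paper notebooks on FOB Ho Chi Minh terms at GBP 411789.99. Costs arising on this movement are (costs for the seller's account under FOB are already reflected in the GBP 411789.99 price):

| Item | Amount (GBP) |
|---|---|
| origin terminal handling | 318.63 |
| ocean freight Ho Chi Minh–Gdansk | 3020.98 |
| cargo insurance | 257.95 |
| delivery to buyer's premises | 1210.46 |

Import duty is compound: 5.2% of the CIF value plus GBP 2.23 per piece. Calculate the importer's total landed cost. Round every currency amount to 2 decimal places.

Total landed cost: GBP 458187.18

FOB: the seller bears costs until goods are on board at the origin port; the buyer bears freight, insurance and all costs thereafter.
Already in the invoice (seller's account under FOB): origin terminal — exclude.
CIF value = FOB price + freight + insurance = 411789.99 + 3020.98 + 257.95 = 415068.92
Ad valorem component: 415068.92 × 5.2% = 21583.58
Specific component: 9114 × 2.23 = 20324.22
Import duty = 21583.58 + 20324.22 = 41907.80
Buyer bears: freight 3020.98 + insurance 257.95 + delivery 1210.46 + duty 41907.80 = 46397.19
Landed cost = invoice 411789.99 + 46397.19 = 458187.18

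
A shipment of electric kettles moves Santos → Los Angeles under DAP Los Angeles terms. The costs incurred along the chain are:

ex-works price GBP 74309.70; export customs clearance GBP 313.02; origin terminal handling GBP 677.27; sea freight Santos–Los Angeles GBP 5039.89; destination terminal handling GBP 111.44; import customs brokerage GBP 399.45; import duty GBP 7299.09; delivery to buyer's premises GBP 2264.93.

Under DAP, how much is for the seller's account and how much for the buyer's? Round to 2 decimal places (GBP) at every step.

Seller: GBP 82716.25; buyer: GBP 7698.54

DAP: the seller bears all costs to the named destination except import duty and clearance.
Seller's account: goods 74309.70 + export clearance 313.02 + origin terminal 677.27 + freight 5039.89 + destination terminal 111.44 + delivery 2264.93 = 82716.25
Buyer's account: brokerage 399.45 + duty 7299.09 = 7698.54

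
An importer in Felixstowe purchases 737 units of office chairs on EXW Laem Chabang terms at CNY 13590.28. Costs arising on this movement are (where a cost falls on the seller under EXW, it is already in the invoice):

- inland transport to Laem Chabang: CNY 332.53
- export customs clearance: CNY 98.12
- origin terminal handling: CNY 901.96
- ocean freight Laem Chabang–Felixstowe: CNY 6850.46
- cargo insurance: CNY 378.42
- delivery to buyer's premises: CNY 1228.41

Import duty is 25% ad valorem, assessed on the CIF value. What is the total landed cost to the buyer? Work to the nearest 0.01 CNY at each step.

Total landed cost: CNY 28918.12

EXW: the seller makes goods available at their premises; the buyer bears all onward costs.
CIF value = EXW price + inland to port + export clearance + origin terminal + freight + insurance = 13590.28 + 332.53 + 98.12 + 901.96 + 6850.46 + 378.42 = 22151.77
Import duty = 22151.77 × 25% = 5537.94
Buyer bears: inland to port 332.53 + export clearance 98.12 + origin terminal 901.96 + freight 6850.46 + insurance 378.42 + delivery 1228.41 + duty 5537.94 = 15327.84
Landed cost = invoice 13590.28 + 15327.84 = 28918.12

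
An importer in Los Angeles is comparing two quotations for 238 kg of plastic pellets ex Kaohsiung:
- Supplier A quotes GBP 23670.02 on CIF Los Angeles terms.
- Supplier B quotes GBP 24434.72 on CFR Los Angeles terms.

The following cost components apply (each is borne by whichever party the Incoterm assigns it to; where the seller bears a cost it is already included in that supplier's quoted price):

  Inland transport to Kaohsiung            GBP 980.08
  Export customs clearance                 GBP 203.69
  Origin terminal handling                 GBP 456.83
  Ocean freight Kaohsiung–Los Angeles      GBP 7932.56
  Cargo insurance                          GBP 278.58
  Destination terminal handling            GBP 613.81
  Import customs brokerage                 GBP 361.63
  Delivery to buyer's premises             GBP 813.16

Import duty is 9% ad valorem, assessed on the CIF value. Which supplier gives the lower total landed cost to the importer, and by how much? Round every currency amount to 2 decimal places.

Supplier A (CIF):
The CIF price already equals the CIF value: 23670.02
Import duty = 23670.02 × 9% = 2130.30
Buyer bears (A): 613.81 + 361.63 + 813.16 = 1788.60
Landed cost (A) = invoice 23670.02 + 1788.60 + duty 2130.30 = 27588.92
Supplier B (CFR):
CIF value = CFR price + insurance = 24434.72 + 278.58 = 24713.30
Import duty = 24713.30 × 9% = 2224.20
Buyer bears (B): 278.58 + 613.81 + 361.63 + 813.16 = 2067.18
Landed cost (B) = invoice 24434.72 + 2067.18 + duty 2224.20 = 28726.10
Difference = |27588.92 − 28726.10| = 1137.18

Supplier A is cheaper by GBP 1137.18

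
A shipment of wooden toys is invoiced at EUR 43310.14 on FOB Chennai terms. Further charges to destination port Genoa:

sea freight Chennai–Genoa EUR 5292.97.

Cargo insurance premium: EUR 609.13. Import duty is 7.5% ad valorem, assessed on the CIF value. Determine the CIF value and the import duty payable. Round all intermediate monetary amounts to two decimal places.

CIF = FOB price + freight + insurance
CIF = 43310.14 + 5292.97 + 609.13 = 49212.24
Import duty = 49212.24 × 7.5% = 3690.92

CIF value: EUR 49212.24; import duty: EUR 3690.92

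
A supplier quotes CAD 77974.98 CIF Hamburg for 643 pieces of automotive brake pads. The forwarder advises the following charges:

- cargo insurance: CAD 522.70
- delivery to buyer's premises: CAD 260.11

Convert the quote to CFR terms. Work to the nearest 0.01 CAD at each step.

Not relevant to the conversion: delivery — on the buyer under both terms; not part of either seller's price.
From CIF to CFR, the seller no longer bears: insurance.
CFR price = 77974.98 − 522.70 = 77452.28

CFR price: CAD 77452.28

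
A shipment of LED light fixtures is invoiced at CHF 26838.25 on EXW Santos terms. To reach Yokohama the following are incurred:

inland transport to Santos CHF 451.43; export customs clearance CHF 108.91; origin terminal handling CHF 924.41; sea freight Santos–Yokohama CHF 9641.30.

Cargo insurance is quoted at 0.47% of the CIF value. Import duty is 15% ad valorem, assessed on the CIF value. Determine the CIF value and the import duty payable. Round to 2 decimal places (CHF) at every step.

CIF value: CHF 38143.57; import duty: CHF 5721.54

Let C be the CIF value. C = EXW price + pre-shipment costs + freight + 0.47% × C
C − 0.47% × C = 26838.25 + 451.43 + 108.91 + 924.41 + 9641.30
0.9953 × C = 37964.30
C = 37964.30 / 0.9953 = 38143.57
Insurance premium = 0.47% × 38143.57 = 179.27
Import duty = 38143.57 × 15% = 5721.54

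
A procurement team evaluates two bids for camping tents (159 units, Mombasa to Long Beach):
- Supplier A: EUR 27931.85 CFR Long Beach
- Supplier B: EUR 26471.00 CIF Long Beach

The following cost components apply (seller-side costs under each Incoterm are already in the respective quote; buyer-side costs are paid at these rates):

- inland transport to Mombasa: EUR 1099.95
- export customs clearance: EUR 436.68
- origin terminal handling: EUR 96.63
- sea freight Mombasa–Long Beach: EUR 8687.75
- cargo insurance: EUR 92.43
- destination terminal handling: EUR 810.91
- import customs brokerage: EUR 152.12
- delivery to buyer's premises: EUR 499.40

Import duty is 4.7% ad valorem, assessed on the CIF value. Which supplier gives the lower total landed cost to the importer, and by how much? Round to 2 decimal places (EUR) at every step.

Supplier A (CFR):
CIF value = CFR price + insurance = 27931.85 + 92.43 = 28024.28
Import duty = 28024.28 × 4.7% = 1317.14
Buyer bears (A): 92.43 + 810.91 + 152.12 + 499.40 = 1554.86
Landed cost (A) = invoice 27931.85 + 1554.86 + duty 1317.14 = 30803.85
Supplier B (CIF):
The CIF price already equals the CIF value: 26471.00
Import duty = 26471.00 × 4.7% = 1244.14
Buyer bears (B): 810.91 + 152.12 + 499.40 = 1462.43
Landed cost (B) = invoice 26471.00 + 1462.43 + duty 1244.14 = 29177.57
Difference = |30803.85 − 29177.57| = 1626.28

Supplier B is cheaper by EUR 1626.28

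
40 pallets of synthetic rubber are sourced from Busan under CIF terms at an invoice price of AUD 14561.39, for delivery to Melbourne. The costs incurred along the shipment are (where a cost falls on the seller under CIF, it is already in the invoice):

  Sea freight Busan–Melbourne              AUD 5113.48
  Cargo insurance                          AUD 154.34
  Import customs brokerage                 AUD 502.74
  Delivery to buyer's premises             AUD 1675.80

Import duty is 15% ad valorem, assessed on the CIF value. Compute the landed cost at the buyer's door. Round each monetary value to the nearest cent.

CIF: the seller pays costs through ocean freight and marine insurance to the destination port.
Already in the invoice (seller's account under CIF): freight, insurance — exclude.
The CIF price already equals the CIF value: 14561.39
Import duty = 14561.39 × 15% = 2184.21
Buyer bears: brokerage 502.74 + delivery 1675.80 + duty 2184.21 = 4362.75
Landed cost = invoice 14561.39 + 4362.75 = 18924.14

Total landed cost: AUD 18924.14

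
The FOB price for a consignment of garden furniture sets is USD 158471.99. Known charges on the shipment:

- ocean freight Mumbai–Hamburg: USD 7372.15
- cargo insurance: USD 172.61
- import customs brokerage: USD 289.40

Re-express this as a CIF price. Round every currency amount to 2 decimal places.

Not relevant to the conversion: brokerage — on the buyer under both terms; not part of either seller's price.
From FOB to CIF, the seller additionally bears: freight, insurance.
CIF price = 158471.99 + 7372.15 + 172.61 = 166016.75

CIF price: USD 166016.75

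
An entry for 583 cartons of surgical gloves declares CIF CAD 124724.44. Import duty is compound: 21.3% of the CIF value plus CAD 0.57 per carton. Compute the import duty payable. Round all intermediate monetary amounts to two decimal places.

Ad valorem component: 124724.44 × 21.3% = 26566.31
Specific component: 583 × 0.57 = 332.31
Import duty = 26566.31 + 332.31 = 26898.62

Import duty: CAD 26898.62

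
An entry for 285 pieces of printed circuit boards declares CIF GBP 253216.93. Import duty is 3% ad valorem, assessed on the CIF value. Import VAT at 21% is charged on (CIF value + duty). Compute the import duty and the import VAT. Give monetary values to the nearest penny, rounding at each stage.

Import duty: GBP 7596.51; import VAT: GBP 54770.82

Import duty = 253216.93 × 3% = 7596.51
VAT base = CIF + duty = 253216.93 + 7596.51 = 260813.44
Import VAT = 260813.44 × 21% = 54770.82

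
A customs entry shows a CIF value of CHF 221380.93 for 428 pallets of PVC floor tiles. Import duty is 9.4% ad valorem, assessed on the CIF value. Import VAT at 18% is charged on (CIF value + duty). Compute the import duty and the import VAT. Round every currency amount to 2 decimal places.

Import duty = 221380.93 × 9.4% = 20809.81
VAT base = CIF + duty = 221380.93 + 20809.81 = 242190.74
Import VAT = 242190.74 × 18% = 43594.33

Import duty: CHF 20809.81; import VAT: CHF 43594.33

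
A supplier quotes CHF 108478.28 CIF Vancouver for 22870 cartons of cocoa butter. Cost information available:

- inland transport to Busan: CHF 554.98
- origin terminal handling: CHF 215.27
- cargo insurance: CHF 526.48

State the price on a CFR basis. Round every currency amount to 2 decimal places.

CFR price: CHF 107951.80

Not relevant to the conversion: origin terminal, inland to port — on the seller under both CIF and CFR; already in the CIF price and stays in the CFR price.
From CIF to CFR, the seller no longer bears: insurance.
CFR price = 108478.28 − 526.48 = 107951.80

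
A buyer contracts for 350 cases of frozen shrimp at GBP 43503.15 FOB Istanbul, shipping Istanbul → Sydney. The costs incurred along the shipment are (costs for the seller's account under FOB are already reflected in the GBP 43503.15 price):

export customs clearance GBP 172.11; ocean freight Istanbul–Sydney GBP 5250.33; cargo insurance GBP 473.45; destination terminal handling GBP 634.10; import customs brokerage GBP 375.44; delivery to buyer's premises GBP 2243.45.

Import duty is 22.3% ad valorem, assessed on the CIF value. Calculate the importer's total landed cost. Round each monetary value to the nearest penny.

FOB: the seller bears costs until goods are on board at the origin port; the buyer bears freight, insurance and all costs thereafter.
Already in the invoice (seller's account under FOB): export clearance — exclude.
CIF value = FOB price + freight + insurance = 43503.15 + 5250.33 + 473.45 = 49226.93
Import duty = 49226.93 × 22.3% = 10977.61
Buyer bears: freight 5250.33 + insurance 473.45 + destination terminal 634.10 + brokerage 375.44 + delivery 2243.45 + duty 10977.61 = 19954.38
Landed cost = invoice 43503.15 + 19954.38 = 63457.53

Total landed cost: GBP 63457.53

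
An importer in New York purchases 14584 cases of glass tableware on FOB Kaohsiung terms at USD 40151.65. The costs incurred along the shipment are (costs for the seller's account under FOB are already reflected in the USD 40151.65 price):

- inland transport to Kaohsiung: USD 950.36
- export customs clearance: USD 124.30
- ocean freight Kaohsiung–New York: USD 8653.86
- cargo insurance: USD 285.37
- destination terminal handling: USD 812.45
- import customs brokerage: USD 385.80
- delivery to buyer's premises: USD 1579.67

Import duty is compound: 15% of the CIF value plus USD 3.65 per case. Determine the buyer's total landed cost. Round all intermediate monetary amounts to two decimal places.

FOB: the seller bears costs until goods are on board at the origin port; the buyer bears freight, insurance and all costs thereafter.
Already in the invoice (seller's account under FOB): inland to port, export clearance — exclude.
CIF value = FOB price + freight + insurance = 40151.65 + 8653.86 + 285.37 = 49090.88
Ad valorem component: 49090.88 × 15% = 7363.63
Specific component: 14584 × 3.65 = 53231.60
Import duty = 7363.63 + 53231.60 = 60595.23
Buyer bears: freight 8653.86 + insurance 285.37 + destination terminal 812.45 + brokerage 385.80 + delivery 1579.67 + duty 60595.23 = 72312.38
Landed cost = invoice 40151.65 + 72312.38 = 112464.03

Total landed cost: USD 112464.03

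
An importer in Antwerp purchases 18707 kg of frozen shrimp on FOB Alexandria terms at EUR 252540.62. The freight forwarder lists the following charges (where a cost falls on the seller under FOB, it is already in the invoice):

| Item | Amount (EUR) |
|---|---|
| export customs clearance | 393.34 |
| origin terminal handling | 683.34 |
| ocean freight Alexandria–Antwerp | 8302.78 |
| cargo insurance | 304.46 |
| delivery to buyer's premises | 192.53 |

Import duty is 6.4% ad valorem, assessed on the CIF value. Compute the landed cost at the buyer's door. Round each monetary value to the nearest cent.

Total landed cost: EUR 278053.85

FOB: the seller bears costs until goods are on board at the origin port; the buyer bears freight, insurance and all costs thereafter.
Already in the invoice (seller's account under FOB): export clearance, origin terminal — exclude.
CIF value = FOB price + freight + insurance = 252540.62 + 8302.78 + 304.46 = 261147.86
Import duty = 261147.86 × 6.4% = 16713.46
Buyer bears: freight 8302.78 + insurance 304.46 + delivery 192.53 + duty 16713.46 = 25513.23
Landed cost = invoice 252540.62 + 25513.23 = 278053.85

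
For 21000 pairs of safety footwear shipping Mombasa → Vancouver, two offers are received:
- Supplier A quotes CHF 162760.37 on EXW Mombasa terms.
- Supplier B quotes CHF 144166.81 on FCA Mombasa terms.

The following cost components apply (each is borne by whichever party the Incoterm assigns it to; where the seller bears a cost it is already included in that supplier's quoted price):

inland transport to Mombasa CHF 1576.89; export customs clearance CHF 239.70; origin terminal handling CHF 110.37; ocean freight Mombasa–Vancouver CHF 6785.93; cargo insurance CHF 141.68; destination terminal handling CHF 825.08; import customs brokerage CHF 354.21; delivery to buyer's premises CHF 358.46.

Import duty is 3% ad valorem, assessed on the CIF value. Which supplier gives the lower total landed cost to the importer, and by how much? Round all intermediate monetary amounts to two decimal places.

Supplier A (EXW):
CIF value = EXW price + inland to port + export clearance + origin terminal + freight + insurance = 162760.37 + 1576.89 + 239.70 + 110.37 + 6785.93 + 141.68 = 171614.94
Import duty = 171614.94 × 3% = 5148.45
Buyer bears (A): 1576.89 + 239.70 + 110.37 + 6785.93 + 141.68 + 825.08 + 354.21 + 358.46 = 10392.32
Landed cost (A) = invoice 162760.37 + 10392.32 + duty 5148.45 = 178301.14
Supplier B (FCA):
CIF value = FCA price + origin terminal + freight + insurance = 144166.81 + 110.37 + 6785.93 + 141.68 = 151204.79
Import duty = 151204.79 × 3% = 4536.14
Buyer bears (B): 110.37 + 6785.93 + 141.68 + 825.08 + 354.21 + 358.46 = 8575.73
Landed cost (B) = invoice 144166.81 + 8575.73 + duty 4536.14 = 157278.68
Difference = |178301.14 − 157278.68| = 21022.46

Supplier B is cheaper by CHF 21022.46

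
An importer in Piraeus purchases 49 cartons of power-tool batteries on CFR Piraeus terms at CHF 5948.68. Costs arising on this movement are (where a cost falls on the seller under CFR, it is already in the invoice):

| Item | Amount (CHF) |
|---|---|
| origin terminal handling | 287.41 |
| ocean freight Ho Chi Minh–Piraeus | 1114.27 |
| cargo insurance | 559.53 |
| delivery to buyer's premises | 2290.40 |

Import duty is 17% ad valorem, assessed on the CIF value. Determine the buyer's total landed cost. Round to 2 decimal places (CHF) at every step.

CFR: the seller pays costs through ocean freight to the destination port, but not insurance.
Already in the invoice (seller's account under CFR): origin terminal, freight — exclude.
CIF value = CFR price + insurance = 5948.68 + 559.53 = 6508.21
Import duty = 6508.21 × 17% = 1106.40
Buyer bears: insurance 559.53 + delivery 2290.40 + duty 1106.40 = 3956.33
Landed cost = invoice 5948.68 + 3956.33 = 9905.01

Total landed cost: CHF 9905.01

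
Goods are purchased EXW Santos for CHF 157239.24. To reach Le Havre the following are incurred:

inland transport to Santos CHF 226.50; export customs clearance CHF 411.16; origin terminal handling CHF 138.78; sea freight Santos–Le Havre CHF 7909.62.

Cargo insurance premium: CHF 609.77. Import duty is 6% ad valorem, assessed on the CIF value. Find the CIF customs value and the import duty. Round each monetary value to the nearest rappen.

CIF value: CHF 166535.07; import duty: CHF 9992.10

CIF = EXW price + pre-shipment costs + freight + insurance
CIF = 157239.24 + 226.50 + 411.16 + 138.78 + 7909.62 + 609.77 = 166535.07
Import duty = 166535.07 × 6% = 9992.10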